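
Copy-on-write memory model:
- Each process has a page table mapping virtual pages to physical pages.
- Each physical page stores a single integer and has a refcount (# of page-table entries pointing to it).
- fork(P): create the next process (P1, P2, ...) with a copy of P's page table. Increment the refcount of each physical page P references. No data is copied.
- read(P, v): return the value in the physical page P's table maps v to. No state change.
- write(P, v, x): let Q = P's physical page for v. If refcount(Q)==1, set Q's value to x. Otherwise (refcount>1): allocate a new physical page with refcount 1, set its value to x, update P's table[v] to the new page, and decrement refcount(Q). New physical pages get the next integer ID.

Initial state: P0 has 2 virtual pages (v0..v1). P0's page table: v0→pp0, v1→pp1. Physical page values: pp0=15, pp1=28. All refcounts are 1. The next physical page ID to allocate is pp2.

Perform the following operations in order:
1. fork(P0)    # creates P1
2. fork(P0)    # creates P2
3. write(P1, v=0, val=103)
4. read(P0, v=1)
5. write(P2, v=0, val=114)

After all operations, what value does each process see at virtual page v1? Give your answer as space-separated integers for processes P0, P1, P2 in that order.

Op 1: fork(P0) -> P1. 2 ppages; refcounts: pp0:2 pp1:2
Op 2: fork(P0) -> P2. 2 ppages; refcounts: pp0:3 pp1:3
Op 3: write(P1, v0, 103). refcount(pp0)=3>1 -> COPY to pp2. 3 ppages; refcounts: pp0:2 pp1:3 pp2:1
Op 4: read(P0, v1) -> 28. No state change.
Op 5: write(P2, v0, 114). refcount(pp0)=2>1 -> COPY to pp3. 4 ppages; refcounts: pp0:1 pp1:3 pp2:1 pp3:1
P0: v1 -> pp1 = 28
P1: v1 -> pp1 = 28
P2: v1 -> pp1 = 28

Answer: 28 28 28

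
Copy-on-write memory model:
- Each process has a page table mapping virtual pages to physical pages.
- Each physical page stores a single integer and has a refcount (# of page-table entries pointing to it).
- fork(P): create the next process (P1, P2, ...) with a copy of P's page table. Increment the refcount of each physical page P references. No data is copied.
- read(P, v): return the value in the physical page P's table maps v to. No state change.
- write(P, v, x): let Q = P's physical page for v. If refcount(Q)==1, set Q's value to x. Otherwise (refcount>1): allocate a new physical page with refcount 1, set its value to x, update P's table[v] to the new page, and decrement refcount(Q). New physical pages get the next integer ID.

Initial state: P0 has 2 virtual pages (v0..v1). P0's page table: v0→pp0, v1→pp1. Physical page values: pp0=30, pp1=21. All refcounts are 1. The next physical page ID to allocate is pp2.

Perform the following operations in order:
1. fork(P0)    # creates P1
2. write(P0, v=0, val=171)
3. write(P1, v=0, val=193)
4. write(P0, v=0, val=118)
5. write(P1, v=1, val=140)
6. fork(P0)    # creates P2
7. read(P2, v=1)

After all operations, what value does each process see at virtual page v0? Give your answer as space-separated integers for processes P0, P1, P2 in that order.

Answer: 118 193 118

Derivation:
Op 1: fork(P0) -> P1. 2 ppages; refcounts: pp0:2 pp1:2
Op 2: write(P0, v0, 171). refcount(pp0)=2>1 -> COPY to pp2. 3 ppages; refcounts: pp0:1 pp1:2 pp2:1
Op 3: write(P1, v0, 193). refcount(pp0)=1 -> write in place. 3 ppages; refcounts: pp0:1 pp1:2 pp2:1
Op 4: write(P0, v0, 118). refcount(pp2)=1 -> write in place. 3 ppages; refcounts: pp0:1 pp1:2 pp2:1
Op 5: write(P1, v1, 140). refcount(pp1)=2>1 -> COPY to pp3. 4 ppages; refcounts: pp0:1 pp1:1 pp2:1 pp3:1
Op 6: fork(P0) -> P2. 4 ppages; refcounts: pp0:1 pp1:2 pp2:2 pp3:1
Op 7: read(P2, v1) -> 21. No state change.
P0: v0 -> pp2 = 118
P1: v0 -> pp0 = 193
P2: v0 -> pp2 = 118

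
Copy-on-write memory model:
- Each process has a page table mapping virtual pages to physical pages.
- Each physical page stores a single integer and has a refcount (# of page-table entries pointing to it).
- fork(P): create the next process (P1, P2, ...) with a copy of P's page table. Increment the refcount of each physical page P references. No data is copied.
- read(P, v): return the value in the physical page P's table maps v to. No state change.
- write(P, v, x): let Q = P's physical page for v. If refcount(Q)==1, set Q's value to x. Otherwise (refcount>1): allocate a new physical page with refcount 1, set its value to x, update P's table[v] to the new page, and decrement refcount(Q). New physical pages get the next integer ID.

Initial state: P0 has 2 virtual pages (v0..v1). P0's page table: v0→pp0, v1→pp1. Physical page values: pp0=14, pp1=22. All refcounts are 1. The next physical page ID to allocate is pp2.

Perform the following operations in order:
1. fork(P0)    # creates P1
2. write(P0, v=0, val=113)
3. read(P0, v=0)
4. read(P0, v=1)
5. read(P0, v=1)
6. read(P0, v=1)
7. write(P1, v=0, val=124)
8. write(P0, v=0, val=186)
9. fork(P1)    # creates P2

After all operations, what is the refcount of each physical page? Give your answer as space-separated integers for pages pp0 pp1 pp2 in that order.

Op 1: fork(P0) -> P1. 2 ppages; refcounts: pp0:2 pp1:2
Op 2: write(P0, v0, 113). refcount(pp0)=2>1 -> COPY to pp2. 3 ppages; refcounts: pp0:1 pp1:2 pp2:1
Op 3: read(P0, v0) -> 113. No state change.
Op 4: read(P0, v1) -> 22. No state change.
Op 5: read(P0, v1) -> 22. No state change.
Op 6: read(P0, v1) -> 22. No state change.
Op 7: write(P1, v0, 124). refcount(pp0)=1 -> write in place. 3 ppages; refcounts: pp0:1 pp1:2 pp2:1
Op 8: write(P0, v0, 186). refcount(pp2)=1 -> write in place. 3 ppages; refcounts: pp0:1 pp1:2 pp2:1
Op 9: fork(P1) -> P2. 3 ppages; refcounts: pp0:2 pp1:3 pp2:1

Answer: 2 3 1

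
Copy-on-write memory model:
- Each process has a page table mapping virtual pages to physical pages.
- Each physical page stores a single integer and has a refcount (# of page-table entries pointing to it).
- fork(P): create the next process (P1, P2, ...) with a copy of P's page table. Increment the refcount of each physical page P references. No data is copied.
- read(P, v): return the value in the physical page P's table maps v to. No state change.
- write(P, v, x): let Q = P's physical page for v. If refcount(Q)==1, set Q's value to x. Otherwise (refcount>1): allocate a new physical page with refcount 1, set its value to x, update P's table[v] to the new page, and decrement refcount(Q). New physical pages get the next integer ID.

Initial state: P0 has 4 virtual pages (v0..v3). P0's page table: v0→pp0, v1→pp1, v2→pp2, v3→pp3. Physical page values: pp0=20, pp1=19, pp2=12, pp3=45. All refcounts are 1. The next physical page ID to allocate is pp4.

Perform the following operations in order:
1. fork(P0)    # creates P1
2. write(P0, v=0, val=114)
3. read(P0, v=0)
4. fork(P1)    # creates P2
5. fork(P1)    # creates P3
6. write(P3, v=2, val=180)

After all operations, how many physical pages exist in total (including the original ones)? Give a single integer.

Op 1: fork(P0) -> P1. 4 ppages; refcounts: pp0:2 pp1:2 pp2:2 pp3:2
Op 2: write(P0, v0, 114). refcount(pp0)=2>1 -> COPY to pp4. 5 ppages; refcounts: pp0:1 pp1:2 pp2:2 pp3:2 pp4:1
Op 3: read(P0, v0) -> 114. No state change.
Op 4: fork(P1) -> P2. 5 ppages; refcounts: pp0:2 pp1:3 pp2:3 pp3:3 pp4:1
Op 5: fork(P1) -> P3. 5 ppages; refcounts: pp0:3 pp1:4 pp2:4 pp3:4 pp4:1
Op 6: write(P3, v2, 180). refcount(pp2)=4>1 -> COPY to pp5. 6 ppages; refcounts: pp0:3 pp1:4 pp2:3 pp3:4 pp4:1 pp5:1

Answer: 6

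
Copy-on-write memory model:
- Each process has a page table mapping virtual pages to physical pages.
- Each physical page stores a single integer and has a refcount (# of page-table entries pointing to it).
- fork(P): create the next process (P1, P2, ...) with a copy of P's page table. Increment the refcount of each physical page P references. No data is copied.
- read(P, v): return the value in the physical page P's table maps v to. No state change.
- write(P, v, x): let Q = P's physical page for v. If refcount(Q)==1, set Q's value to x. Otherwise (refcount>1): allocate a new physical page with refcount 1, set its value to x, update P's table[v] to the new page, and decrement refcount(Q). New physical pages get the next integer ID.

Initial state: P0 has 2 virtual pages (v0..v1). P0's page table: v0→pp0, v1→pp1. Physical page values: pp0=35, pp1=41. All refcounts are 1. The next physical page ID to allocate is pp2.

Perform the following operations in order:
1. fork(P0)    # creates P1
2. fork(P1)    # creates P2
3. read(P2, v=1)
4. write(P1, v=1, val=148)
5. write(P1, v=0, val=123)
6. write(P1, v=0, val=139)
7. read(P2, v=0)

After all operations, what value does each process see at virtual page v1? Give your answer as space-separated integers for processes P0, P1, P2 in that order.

Answer: 41 148 41

Derivation:
Op 1: fork(P0) -> P1. 2 ppages; refcounts: pp0:2 pp1:2
Op 2: fork(P1) -> P2. 2 ppages; refcounts: pp0:3 pp1:3
Op 3: read(P2, v1) -> 41. No state change.
Op 4: write(P1, v1, 148). refcount(pp1)=3>1 -> COPY to pp2. 3 ppages; refcounts: pp0:3 pp1:2 pp2:1
Op 5: write(P1, v0, 123). refcount(pp0)=3>1 -> COPY to pp3. 4 ppages; refcounts: pp0:2 pp1:2 pp2:1 pp3:1
Op 6: write(P1, v0, 139). refcount(pp3)=1 -> write in place. 4 ppages; refcounts: pp0:2 pp1:2 pp2:1 pp3:1
Op 7: read(P2, v0) -> 35. No state change.
P0: v1 -> pp1 = 41
P1: v1 -> pp2 = 148
P2: v1 -> pp1 = 41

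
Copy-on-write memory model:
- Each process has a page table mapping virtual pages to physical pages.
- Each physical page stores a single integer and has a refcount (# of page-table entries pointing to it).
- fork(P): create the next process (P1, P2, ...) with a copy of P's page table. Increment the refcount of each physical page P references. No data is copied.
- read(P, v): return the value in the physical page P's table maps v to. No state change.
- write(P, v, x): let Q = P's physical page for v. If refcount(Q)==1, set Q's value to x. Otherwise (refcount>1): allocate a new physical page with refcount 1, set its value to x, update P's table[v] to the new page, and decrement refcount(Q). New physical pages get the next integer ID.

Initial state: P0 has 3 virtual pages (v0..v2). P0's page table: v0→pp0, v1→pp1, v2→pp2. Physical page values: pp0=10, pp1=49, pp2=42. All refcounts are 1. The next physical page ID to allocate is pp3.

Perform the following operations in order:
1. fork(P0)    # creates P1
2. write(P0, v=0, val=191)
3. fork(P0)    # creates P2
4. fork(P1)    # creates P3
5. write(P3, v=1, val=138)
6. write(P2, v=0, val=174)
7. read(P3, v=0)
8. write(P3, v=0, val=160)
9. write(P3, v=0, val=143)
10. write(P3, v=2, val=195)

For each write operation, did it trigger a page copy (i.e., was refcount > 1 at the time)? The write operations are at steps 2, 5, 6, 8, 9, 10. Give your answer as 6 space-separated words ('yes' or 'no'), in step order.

Op 1: fork(P0) -> P1. 3 ppages; refcounts: pp0:2 pp1:2 pp2:2
Op 2: write(P0, v0, 191). refcount(pp0)=2>1 -> COPY to pp3. 4 ppages; refcounts: pp0:1 pp1:2 pp2:2 pp3:1
Op 3: fork(P0) -> P2. 4 ppages; refcounts: pp0:1 pp1:3 pp2:3 pp3:2
Op 4: fork(P1) -> P3. 4 ppages; refcounts: pp0:2 pp1:4 pp2:4 pp3:2
Op 5: write(P3, v1, 138). refcount(pp1)=4>1 -> COPY to pp4. 5 ppages; refcounts: pp0:2 pp1:3 pp2:4 pp3:2 pp4:1
Op 6: write(P2, v0, 174). refcount(pp3)=2>1 -> COPY to pp5. 6 ppages; refcounts: pp0:2 pp1:3 pp2:4 pp3:1 pp4:1 pp5:1
Op 7: read(P3, v0) -> 10. No state change.
Op 8: write(P3, v0, 160). refcount(pp0)=2>1 -> COPY to pp6. 7 ppages; refcounts: pp0:1 pp1:3 pp2:4 pp3:1 pp4:1 pp5:1 pp6:1
Op 9: write(P3, v0, 143). refcount(pp6)=1 -> write in place. 7 ppages; refcounts: pp0:1 pp1:3 pp2:4 pp3:1 pp4:1 pp5:1 pp6:1
Op 10: write(P3, v2, 195). refcount(pp2)=4>1 -> COPY to pp7. 8 ppages; refcounts: pp0:1 pp1:3 pp2:3 pp3:1 pp4:1 pp5:1 pp6:1 pp7:1

yes yes yes yes no yes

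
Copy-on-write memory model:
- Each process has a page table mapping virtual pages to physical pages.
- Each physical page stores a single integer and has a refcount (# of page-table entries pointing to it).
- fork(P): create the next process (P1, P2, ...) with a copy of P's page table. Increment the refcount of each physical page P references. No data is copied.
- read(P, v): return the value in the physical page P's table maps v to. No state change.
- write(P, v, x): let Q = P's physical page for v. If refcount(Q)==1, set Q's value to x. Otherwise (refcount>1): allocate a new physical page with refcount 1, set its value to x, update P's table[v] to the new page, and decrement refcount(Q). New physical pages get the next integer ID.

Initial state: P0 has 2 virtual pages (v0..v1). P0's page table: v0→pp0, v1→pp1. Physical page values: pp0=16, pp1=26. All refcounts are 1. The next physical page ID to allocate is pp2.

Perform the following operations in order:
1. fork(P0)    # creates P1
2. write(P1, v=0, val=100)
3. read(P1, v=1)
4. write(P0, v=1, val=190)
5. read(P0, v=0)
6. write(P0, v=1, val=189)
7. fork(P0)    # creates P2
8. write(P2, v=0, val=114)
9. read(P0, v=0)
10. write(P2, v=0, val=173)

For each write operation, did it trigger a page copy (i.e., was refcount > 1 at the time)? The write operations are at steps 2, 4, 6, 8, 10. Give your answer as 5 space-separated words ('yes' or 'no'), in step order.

Op 1: fork(P0) -> P1. 2 ppages; refcounts: pp0:2 pp1:2
Op 2: write(P1, v0, 100). refcount(pp0)=2>1 -> COPY to pp2. 3 ppages; refcounts: pp0:1 pp1:2 pp2:1
Op 3: read(P1, v1) -> 26. No state change.
Op 4: write(P0, v1, 190). refcount(pp1)=2>1 -> COPY to pp3. 4 ppages; refcounts: pp0:1 pp1:1 pp2:1 pp3:1
Op 5: read(P0, v0) -> 16. No state change.
Op 6: write(P0, v1, 189). refcount(pp3)=1 -> write in place. 4 ppages; refcounts: pp0:1 pp1:1 pp2:1 pp3:1
Op 7: fork(P0) -> P2. 4 ppages; refcounts: pp0:2 pp1:1 pp2:1 pp3:2
Op 8: write(P2, v0, 114). refcount(pp0)=2>1 -> COPY to pp4. 5 ppages; refcounts: pp0:1 pp1:1 pp2:1 pp3:2 pp4:1
Op 9: read(P0, v0) -> 16. No state change.
Op 10: write(P2, v0, 173). refcount(pp4)=1 -> write in place. 5 ppages; refcounts: pp0:1 pp1:1 pp2:1 pp3:2 pp4:1

yes yes no yes no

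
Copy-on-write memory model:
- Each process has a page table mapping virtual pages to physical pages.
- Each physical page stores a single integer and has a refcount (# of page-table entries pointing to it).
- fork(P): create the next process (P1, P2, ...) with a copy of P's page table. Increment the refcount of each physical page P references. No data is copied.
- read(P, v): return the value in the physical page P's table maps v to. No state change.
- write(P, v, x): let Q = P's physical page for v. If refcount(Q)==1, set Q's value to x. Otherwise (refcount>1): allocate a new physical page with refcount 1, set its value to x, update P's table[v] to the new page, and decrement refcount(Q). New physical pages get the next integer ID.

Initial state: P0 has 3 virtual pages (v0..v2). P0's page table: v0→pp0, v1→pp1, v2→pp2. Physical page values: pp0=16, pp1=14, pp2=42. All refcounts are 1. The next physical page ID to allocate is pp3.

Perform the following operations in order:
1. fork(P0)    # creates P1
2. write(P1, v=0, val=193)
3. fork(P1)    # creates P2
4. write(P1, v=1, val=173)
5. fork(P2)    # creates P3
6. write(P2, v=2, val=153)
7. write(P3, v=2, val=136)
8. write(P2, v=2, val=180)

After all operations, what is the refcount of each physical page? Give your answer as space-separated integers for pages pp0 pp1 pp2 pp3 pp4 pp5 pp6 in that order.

Op 1: fork(P0) -> P1. 3 ppages; refcounts: pp0:2 pp1:2 pp2:2
Op 2: write(P1, v0, 193). refcount(pp0)=2>1 -> COPY to pp3. 4 ppages; refcounts: pp0:1 pp1:2 pp2:2 pp3:1
Op 3: fork(P1) -> P2. 4 ppages; refcounts: pp0:1 pp1:3 pp2:3 pp3:2
Op 4: write(P1, v1, 173). refcount(pp1)=3>1 -> COPY to pp4. 5 ppages; refcounts: pp0:1 pp1:2 pp2:3 pp3:2 pp4:1
Op 5: fork(P2) -> P3. 5 ppages; refcounts: pp0:1 pp1:3 pp2:4 pp3:3 pp4:1
Op 6: write(P2, v2, 153). refcount(pp2)=4>1 -> COPY to pp5. 6 ppages; refcounts: pp0:1 pp1:3 pp2:3 pp3:3 pp4:1 pp5:1
Op 7: write(P3, v2, 136). refcount(pp2)=3>1 -> COPY to pp6. 7 ppages; refcounts: pp0:1 pp1:3 pp2:2 pp3:3 pp4:1 pp5:1 pp6:1
Op 8: write(P2, v2, 180). refcount(pp5)=1 -> write in place. 7 ppages; refcounts: pp0:1 pp1:3 pp2:2 pp3:3 pp4:1 pp5:1 pp6:1

Answer: 1 3 2 3 1 1 1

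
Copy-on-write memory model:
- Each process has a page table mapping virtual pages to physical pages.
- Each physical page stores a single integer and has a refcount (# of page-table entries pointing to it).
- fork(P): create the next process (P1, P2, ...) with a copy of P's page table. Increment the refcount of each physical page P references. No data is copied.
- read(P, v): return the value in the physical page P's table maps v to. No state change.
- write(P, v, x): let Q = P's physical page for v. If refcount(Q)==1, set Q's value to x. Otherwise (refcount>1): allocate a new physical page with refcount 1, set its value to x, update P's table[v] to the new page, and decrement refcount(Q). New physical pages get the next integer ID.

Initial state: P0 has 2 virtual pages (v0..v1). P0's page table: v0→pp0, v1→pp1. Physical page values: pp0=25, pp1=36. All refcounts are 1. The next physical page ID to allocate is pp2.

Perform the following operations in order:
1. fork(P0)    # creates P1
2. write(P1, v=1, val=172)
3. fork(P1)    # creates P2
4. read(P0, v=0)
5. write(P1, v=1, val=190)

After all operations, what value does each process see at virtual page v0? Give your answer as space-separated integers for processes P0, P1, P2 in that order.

Op 1: fork(P0) -> P1. 2 ppages; refcounts: pp0:2 pp1:2
Op 2: write(P1, v1, 172). refcount(pp1)=2>1 -> COPY to pp2. 3 ppages; refcounts: pp0:2 pp1:1 pp2:1
Op 3: fork(P1) -> P2. 3 ppages; refcounts: pp0:3 pp1:1 pp2:2
Op 4: read(P0, v0) -> 25. No state change.
Op 5: write(P1, v1, 190). refcount(pp2)=2>1 -> COPY to pp3. 4 ppages; refcounts: pp0:3 pp1:1 pp2:1 pp3:1
P0: v0 -> pp0 = 25
P1: v0 -> pp0 = 25
P2: v0 -> pp0 = 25

Answer: 25 25 25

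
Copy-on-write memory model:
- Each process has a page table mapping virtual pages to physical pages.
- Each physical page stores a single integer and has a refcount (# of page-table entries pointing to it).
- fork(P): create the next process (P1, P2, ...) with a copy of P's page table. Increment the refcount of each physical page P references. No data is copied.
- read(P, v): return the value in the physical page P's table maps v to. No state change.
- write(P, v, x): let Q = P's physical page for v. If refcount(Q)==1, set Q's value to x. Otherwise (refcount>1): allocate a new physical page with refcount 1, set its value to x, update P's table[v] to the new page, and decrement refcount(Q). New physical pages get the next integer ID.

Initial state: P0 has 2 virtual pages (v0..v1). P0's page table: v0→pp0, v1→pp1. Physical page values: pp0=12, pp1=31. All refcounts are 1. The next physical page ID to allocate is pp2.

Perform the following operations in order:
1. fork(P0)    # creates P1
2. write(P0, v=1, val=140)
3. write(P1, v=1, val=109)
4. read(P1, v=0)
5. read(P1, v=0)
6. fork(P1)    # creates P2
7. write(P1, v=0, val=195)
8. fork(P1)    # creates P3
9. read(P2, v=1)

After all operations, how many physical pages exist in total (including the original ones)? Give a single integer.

Op 1: fork(P0) -> P1. 2 ppages; refcounts: pp0:2 pp1:2
Op 2: write(P0, v1, 140). refcount(pp1)=2>1 -> COPY to pp2. 3 ppages; refcounts: pp0:2 pp1:1 pp2:1
Op 3: write(P1, v1, 109). refcount(pp1)=1 -> write in place. 3 ppages; refcounts: pp0:2 pp1:1 pp2:1
Op 4: read(P1, v0) -> 12. No state change.
Op 5: read(P1, v0) -> 12. No state change.
Op 6: fork(P1) -> P2. 3 ppages; refcounts: pp0:3 pp1:2 pp2:1
Op 7: write(P1, v0, 195). refcount(pp0)=3>1 -> COPY to pp3. 4 ppages; refcounts: pp0:2 pp1:2 pp2:1 pp3:1
Op 8: fork(P1) -> P3. 4 ppages; refcounts: pp0:2 pp1:3 pp2:1 pp3:2
Op 9: read(P2, v1) -> 109. No state change.

Answer: 4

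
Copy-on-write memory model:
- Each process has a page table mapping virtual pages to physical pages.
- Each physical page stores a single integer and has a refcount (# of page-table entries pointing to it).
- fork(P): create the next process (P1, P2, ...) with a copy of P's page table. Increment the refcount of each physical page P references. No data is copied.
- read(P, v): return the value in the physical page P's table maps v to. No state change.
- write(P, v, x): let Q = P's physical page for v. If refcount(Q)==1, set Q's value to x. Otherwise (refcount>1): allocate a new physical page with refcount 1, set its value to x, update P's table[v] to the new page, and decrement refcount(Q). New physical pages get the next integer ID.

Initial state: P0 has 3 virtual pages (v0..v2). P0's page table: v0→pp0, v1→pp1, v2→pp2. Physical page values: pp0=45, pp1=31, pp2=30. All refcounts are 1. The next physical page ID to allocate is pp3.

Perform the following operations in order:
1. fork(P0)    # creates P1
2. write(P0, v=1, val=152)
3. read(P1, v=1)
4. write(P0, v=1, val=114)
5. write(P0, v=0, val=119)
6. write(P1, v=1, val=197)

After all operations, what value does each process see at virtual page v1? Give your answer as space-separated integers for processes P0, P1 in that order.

Answer: 114 197

Derivation:
Op 1: fork(P0) -> P1. 3 ppages; refcounts: pp0:2 pp1:2 pp2:2
Op 2: write(P0, v1, 152). refcount(pp1)=2>1 -> COPY to pp3. 4 ppages; refcounts: pp0:2 pp1:1 pp2:2 pp3:1
Op 3: read(P1, v1) -> 31. No state change.
Op 4: write(P0, v1, 114). refcount(pp3)=1 -> write in place. 4 ppages; refcounts: pp0:2 pp1:1 pp2:2 pp3:1
Op 5: write(P0, v0, 119). refcount(pp0)=2>1 -> COPY to pp4. 5 ppages; refcounts: pp0:1 pp1:1 pp2:2 pp3:1 pp4:1
Op 6: write(P1, v1, 197). refcount(pp1)=1 -> write in place. 5 ppages; refcounts: pp0:1 pp1:1 pp2:2 pp3:1 pp4:1
P0: v1 -> pp3 = 114
P1: v1 -> pp1 = 197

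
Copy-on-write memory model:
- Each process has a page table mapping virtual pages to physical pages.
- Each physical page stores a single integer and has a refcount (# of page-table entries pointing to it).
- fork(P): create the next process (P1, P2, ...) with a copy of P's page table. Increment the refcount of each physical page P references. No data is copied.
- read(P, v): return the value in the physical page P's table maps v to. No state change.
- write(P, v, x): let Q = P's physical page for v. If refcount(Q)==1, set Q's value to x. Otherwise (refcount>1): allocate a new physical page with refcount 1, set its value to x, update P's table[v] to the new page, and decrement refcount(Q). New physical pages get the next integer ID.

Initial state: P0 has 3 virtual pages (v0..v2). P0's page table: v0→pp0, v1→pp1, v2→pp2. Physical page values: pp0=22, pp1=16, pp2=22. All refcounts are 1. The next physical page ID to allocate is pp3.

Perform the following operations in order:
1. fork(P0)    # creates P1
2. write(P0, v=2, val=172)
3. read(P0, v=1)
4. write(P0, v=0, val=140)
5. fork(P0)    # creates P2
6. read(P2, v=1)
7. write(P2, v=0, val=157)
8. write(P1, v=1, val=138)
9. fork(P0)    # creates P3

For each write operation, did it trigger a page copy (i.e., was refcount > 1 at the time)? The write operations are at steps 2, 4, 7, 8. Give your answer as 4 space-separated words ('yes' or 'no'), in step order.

Op 1: fork(P0) -> P1. 3 ppages; refcounts: pp0:2 pp1:2 pp2:2
Op 2: write(P0, v2, 172). refcount(pp2)=2>1 -> COPY to pp3. 4 ppages; refcounts: pp0:2 pp1:2 pp2:1 pp3:1
Op 3: read(P0, v1) -> 16. No state change.
Op 4: write(P0, v0, 140). refcount(pp0)=2>1 -> COPY to pp4. 5 ppages; refcounts: pp0:1 pp1:2 pp2:1 pp3:1 pp4:1
Op 5: fork(P0) -> P2. 5 ppages; refcounts: pp0:1 pp1:3 pp2:1 pp3:2 pp4:2
Op 6: read(P2, v1) -> 16. No state change.
Op 7: write(P2, v0, 157). refcount(pp4)=2>1 -> COPY to pp5. 6 ppages; refcounts: pp0:1 pp1:3 pp2:1 pp3:2 pp4:1 pp5:1
Op 8: write(P1, v1, 138). refcount(pp1)=3>1 -> COPY to pp6. 7 ppages; refcounts: pp0:1 pp1:2 pp2:1 pp3:2 pp4:1 pp5:1 pp6:1
Op 9: fork(P0) -> P3. 7 ppages; refcounts: pp0:1 pp1:3 pp2:1 pp3:3 pp4:2 pp5:1 pp6:1

yes yes yes yes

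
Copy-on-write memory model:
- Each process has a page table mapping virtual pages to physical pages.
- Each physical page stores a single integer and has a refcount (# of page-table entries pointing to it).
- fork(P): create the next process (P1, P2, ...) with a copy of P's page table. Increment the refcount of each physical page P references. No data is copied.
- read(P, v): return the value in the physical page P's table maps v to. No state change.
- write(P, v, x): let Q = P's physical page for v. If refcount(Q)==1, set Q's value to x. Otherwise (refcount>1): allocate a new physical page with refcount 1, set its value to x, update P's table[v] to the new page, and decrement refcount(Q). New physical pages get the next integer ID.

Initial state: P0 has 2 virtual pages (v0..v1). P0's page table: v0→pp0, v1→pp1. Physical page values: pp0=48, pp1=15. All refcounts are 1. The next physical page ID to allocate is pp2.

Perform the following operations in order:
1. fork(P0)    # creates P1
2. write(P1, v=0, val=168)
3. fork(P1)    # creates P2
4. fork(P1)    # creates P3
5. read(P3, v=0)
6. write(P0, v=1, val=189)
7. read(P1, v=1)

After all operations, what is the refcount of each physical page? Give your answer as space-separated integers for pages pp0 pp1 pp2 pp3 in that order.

Op 1: fork(P0) -> P1. 2 ppages; refcounts: pp0:2 pp1:2
Op 2: write(P1, v0, 168). refcount(pp0)=2>1 -> COPY to pp2. 3 ppages; refcounts: pp0:1 pp1:2 pp2:1
Op 3: fork(P1) -> P2. 3 ppages; refcounts: pp0:1 pp1:3 pp2:2
Op 4: fork(P1) -> P3. 3 ppages; refcounts: pp0:1 pp1:4 pp2:3
Op 5: read(P3, v0) -> 168. No state change.
Op 6: write(P0, v1, 189). refcount(pp1)=4>1 -> COPY to pp3. 4 ppages; refcounts: pp0:1 pp1:3 pp2:3 pp3:1
Op 7: read(P1, v1) -> 15. No state change.

Answer: 1 3 3 1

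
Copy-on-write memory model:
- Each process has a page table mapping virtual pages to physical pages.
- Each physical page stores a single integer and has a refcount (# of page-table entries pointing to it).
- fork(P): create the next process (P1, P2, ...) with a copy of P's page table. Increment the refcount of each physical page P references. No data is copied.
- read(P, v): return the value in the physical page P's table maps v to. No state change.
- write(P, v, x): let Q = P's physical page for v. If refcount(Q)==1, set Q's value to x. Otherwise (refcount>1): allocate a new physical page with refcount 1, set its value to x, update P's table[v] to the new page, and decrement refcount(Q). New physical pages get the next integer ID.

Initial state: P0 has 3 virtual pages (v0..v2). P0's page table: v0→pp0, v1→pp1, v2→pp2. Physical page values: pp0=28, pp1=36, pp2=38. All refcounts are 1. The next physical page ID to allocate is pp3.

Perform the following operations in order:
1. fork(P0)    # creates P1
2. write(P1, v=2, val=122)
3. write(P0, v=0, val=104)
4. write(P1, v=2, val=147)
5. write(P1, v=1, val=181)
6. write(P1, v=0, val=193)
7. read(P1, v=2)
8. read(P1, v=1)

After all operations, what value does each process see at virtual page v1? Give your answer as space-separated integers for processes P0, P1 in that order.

Answer: 36 181

Derivation:
Op 1: fork(P0) -> P1. 3 ppages; refcounts: pp0:2 pp1:2 pp2:2
Op 2: write(P1, v2, 122). refcount(pp2)=2>1 -> COPY to pp3. 4 ppages; refcounts: pp0:2 pp1:2 pp2:1 pp3:1
Op 3: write(P0, v0, 104). refcount(pp0)=2>1 -> COPY to pp4. 5 ppages; refcounts: pp0:1 pp1:2 pp2:1 pp3:1 pp4:1
Op 4: write(P1, v2, 147). refcount(pp3)=1 -> write in place. 5 ppages; refcounts: pp0:1 pp1:2 pp2:1 pp3:1 pp4:1
Op 5: write(P1, v1, 181). refcount(pp1)=2>1 -> COPY to pp5. 6 ppages; refcounts: pp0:1 pp1:1 pp2:1 pp3:1 pp4:1 pp5:1
Op 6: write(P1, v0, 193). refcount(pp0)=1 -> write in place. 6 ppages; refcounts: pp0:1 pp1:1 pp2:1 pp3:1 pp4:1 pp5:1
Op 7: read(P1, v2) -> 147. No state change.
Op 8: read(P1, v1) -> 181. No state change.
P0: v1 -> pp1 = 36
P1: v1 -> pp5 = 181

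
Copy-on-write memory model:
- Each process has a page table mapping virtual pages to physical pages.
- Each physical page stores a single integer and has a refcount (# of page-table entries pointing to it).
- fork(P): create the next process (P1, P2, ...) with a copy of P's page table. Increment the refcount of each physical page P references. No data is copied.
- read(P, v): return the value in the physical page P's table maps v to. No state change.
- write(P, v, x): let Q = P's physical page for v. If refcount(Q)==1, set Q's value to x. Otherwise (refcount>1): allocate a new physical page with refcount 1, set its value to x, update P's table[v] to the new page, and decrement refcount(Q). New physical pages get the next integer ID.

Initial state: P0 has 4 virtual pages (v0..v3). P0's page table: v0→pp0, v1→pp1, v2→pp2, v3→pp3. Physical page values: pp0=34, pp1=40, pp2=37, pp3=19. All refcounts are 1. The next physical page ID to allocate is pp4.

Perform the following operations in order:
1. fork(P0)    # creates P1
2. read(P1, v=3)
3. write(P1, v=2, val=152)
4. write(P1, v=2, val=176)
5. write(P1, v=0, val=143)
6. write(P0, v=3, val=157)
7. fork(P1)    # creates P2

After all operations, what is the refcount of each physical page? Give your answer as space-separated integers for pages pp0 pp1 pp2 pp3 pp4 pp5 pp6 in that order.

Op 1: fork(P0) -> P1. 4 ppages; refcounts: pp0:2 pp1:2 pp2:2 pp3:2
Op 2: read(P1, v3) -> 19. No state change.
Op 3: write(P1, v2, 152). refcount(pp2)=2>1 -> COPY to pp4. 5 ppages; refcounts: pp0:2 pp1:2 pp2:1 pp3:2 pp4:1
Op 4: write(P1, v2, 176). refcount(pp4)=1 -> write in place. 5 ppages; refcounts: pp0:2 pp1:2 pp2:1 pp3:2 pp4:1
Op 5: write(P1, v0, 143). refcount(pp0)=2>1 -> COPY to pp5. 6 ppages; refcounts: pp0:1 pp1:2 pp2:1 pp3:2 pp4:1 pp5:1
Op 6: write(P0, v3, 157). refcount(pp3)=2>1 -> COPY to pp6. 7 ppages; refcounts: pp0:1 pp1:2 pp2:1 pp3:1 pp4:1 pp5:1 pp6:1
Op 7: fork(P1) -> P2. 7 ppages; refcounts: pp0:1 pp1:3 pp2:1 pp3:2 pp4:2 pp5:2 pp6:1

Answer: 1 3 1 2 2 2 1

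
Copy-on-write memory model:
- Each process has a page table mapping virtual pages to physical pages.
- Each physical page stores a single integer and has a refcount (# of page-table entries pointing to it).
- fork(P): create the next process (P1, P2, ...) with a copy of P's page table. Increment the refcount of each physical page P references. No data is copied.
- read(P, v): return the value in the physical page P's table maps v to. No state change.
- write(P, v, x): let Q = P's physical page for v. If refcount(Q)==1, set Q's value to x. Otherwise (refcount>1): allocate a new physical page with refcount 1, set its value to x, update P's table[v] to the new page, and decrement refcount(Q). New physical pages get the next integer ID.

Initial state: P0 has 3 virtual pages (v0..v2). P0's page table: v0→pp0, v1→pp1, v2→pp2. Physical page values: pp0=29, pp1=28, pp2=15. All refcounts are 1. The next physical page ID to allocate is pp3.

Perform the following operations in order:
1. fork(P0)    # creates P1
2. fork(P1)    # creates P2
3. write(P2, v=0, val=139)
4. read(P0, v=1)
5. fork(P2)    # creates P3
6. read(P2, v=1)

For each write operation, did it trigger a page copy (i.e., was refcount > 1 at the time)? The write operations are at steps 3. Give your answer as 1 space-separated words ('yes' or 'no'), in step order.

Op 1: fork(P0) -> P1. 3 ppages; refcounts: pp0:2 pp1:2 pp2:2
Op 2: fork(P1) -> P2. 3 ppages; refcounts: pp0:3 pp1:3 pp2:3
Op 3: write(P2, v0, 139). refcount(pp0)=3>1 -> COPY to pp3. 4 ppages; refcounts: pp0:2 pp1:3 pp2:3 pp3:1
Op 4: read(P0, v1) -> 28. No state change.
Op 5: fork(P2) -> P3. 4 ppages; refcounts: pp0:2 pp1:4 pp2:4 pp3:2
Op 6: read(P2, v1) -> 28. No state change.

yes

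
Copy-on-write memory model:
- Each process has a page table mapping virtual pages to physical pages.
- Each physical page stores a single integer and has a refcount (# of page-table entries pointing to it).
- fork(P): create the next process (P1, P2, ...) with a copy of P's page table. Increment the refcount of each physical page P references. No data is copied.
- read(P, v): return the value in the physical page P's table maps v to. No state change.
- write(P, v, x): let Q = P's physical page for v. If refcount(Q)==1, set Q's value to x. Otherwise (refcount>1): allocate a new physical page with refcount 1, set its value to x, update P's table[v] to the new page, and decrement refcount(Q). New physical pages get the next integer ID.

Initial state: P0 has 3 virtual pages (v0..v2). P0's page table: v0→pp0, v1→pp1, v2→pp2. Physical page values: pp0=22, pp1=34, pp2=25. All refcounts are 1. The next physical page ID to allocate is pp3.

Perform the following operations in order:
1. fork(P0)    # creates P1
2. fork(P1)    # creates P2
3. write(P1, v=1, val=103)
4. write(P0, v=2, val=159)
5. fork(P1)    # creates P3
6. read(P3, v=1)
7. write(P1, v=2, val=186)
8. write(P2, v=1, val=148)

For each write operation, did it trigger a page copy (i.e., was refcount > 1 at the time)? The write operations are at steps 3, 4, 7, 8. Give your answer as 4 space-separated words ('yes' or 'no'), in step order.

Op 1: fork(P0) -> P1. 3 ppages; refcounts: pp0:2 pp1:2 pp2:2
Op 2: fork(P1) -> P2. 3 ppages; refcounts: pp0:3 pp1:3 pp2:3
Op 3: write(P1, v1, 103). refcount(pp1)=3>1 -> COPY to pp3. 4 ppages; refcounts: pp0:3 pp1:2 pp2:3 pp3:1
Op 4: write(P0, v2, 159). refcount(pp2)=3>1 -> COPY to pp4. 5 ppages; refcounts: pp0:3 pp1:2 pp2:2 pp3:1 pp4:1
Op 5: fork(P1) -> P3. 5 ppages; refcounts: pp0:4 pp1:2 pp2:3 pp3:2 pp4:1
Op 6: read(P3, v1) -> 103. No state change.
Op 7: write(P1, v2, 186). refcount(pp2)=3>1 -> COPY to pp5. 6 ppages; refcounts: pp0:4 pp1:2 pp2:2 pp3:2 pp4:1 pp5:1
Op 8: write(P2, v1, 148). refcount(pp1)=2>1 -> COPY to pp6. 7 ppages; refcounts: pp0:4 pp1:1 pp2:2 pp3:2 pp4:1 pp5:1 pp6:1

yes yes yes yes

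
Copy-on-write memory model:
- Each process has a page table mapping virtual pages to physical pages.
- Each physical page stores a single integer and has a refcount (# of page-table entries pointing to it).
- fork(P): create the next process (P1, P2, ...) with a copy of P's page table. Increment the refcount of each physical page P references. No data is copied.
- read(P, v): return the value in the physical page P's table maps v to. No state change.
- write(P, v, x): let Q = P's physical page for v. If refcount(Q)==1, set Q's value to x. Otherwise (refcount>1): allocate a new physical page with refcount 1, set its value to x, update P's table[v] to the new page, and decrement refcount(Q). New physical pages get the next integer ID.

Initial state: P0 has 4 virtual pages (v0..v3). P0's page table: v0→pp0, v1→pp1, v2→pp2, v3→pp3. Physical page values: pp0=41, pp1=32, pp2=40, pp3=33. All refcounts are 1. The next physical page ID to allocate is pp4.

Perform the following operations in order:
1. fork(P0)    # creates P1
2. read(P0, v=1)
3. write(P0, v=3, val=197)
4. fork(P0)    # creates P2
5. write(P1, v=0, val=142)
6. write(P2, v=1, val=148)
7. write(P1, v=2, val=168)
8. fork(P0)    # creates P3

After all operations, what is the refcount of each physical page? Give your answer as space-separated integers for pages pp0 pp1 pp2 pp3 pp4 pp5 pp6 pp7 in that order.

Answer: 3 3 3 1 3 1 1 1

Derivation:
Op 1: fork(P0) -> P1. 4 ppages; refcounts: pp0:2 pp1:2 pp2:2 pp3:2
Op 2: read(P0, v1) -> 32. No state change.
Op 3: write(P0, v3, 197). refcount(pp3)=2>1 -> COPY to pp4. 5 ppages; refcounts: pp0:2 pp1:2 pp2:2 pp3:1 pp4:1
Op 4: fork(P0) -> P2. 5 ppages; refcounts: pp0:3 pp1:3 pp2:3 pp3:1 pp4:2
Op 5: write(P1, v0, 142). refcount(pp0)=3>1 -> COPY to pp5. 6 ppages; refcounts: pp0:2 pp1:3 pp2:3 pp3:1 pp4:2 pp5:1
Op 6: write(P2, v1, 148). refcount(pp1)=3>1 -> COPY to pp6. 7 ppages; refcounts: pp0:2 pp1:2 pp2:3 pp3:1 pp4:2 pp5:1 pp6:1
Op 7: write(P1, v2, 168). refcount(pp2)=3>1 -> COPY to pp7. 8 ppages; refcounts: pp0:2 pp1:2 pp2:2 pp3:1 pp4:2 pp5:1 pp6:1 pp7:1
Op 8: fork(P0) -> P3. 8 ppages; refcounts: pp0:3 pp1:3 pp2:3 pp3:1 pp4:3 pp5:1 pp6:1 pp7:1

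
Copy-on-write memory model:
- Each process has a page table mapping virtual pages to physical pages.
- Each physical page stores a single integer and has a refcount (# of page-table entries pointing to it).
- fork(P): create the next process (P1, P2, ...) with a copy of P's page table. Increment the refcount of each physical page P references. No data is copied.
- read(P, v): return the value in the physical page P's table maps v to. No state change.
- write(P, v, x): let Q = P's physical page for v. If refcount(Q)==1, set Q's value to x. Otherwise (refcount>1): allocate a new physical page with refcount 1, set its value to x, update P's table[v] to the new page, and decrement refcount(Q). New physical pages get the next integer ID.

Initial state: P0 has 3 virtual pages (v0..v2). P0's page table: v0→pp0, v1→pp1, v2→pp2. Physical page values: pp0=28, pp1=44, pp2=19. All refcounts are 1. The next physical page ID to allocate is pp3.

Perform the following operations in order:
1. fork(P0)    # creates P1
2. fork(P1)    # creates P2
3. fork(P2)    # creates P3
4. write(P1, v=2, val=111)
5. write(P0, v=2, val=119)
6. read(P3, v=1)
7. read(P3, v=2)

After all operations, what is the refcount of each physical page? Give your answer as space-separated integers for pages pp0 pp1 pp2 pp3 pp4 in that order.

Answer: 4 4 2 1 1

Derivation:
Op 1: fork(P0) -> P1. 3 ppages; refcounts: pp0:2 pp1:2 pp2:2
Op 2: fork(P1) -> P2. 3 ppages; refcounts: pp0:3 pp1:3 pp2:3
Op 3: fork(P2) -> P3. 3 ppages; refcounts: pp0:4 pp1:4 pp2:4
Op 4: write(P1, v2, 111). refcount(pp2)=4>1 -> COPY to pp3. 4 ppages; refcounts: pp0:4 pp1:4 pp2:3 pp3:1
Op 5: write(P0, v2, 119). refcount(pp2)=3>1 -> COPY to pp4. 5 ppages; refcounts: pp0:4 pp1:4 pp2:2 pp3:1 pp4:1
Op 6: read(P3, v1) -> 44. No state change.
Op 7: read(P3, v2) -> 19. No state change.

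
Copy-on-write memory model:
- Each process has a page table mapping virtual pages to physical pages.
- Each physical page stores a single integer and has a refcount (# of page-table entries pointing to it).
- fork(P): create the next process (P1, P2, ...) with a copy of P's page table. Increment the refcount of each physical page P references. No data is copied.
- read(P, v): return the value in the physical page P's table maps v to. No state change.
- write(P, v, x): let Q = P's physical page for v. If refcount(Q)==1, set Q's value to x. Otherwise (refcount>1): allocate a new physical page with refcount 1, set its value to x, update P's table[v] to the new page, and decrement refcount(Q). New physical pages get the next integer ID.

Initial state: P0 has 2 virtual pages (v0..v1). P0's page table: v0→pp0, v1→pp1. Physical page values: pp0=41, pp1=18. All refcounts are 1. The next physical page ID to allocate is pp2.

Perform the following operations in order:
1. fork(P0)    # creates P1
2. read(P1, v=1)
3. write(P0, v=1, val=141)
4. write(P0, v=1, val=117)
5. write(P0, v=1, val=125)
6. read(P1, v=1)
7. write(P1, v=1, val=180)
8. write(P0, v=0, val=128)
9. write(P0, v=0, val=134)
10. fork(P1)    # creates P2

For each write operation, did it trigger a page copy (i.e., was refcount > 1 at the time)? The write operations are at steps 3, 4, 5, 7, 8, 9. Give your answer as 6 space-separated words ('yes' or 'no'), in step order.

Op 1: fork(P0) -> P1. 2 ppages; refcounts: pp0:2 pp1:2
Op 2: read(P1, v1) -> 18. No state change.
Op 3: write(P0, v1, 141). refcount(pp1)=2>1 -> COPY to pp2. 3 ppages; refcounts: pp0:2 pp1:1 pp2:1
Op 4: write(P0, v1, 117). refcount(pp2)=1 -> write in place. 3 ppages; refcounts: pp0:2 pp1:1 pp2:1
Op 5: write(P0, v1, 125). refcount(pp2)=1 -> write in place. 3 ppages; refcounts: pp0:2 pp1:1 pp2:1
Op 6: read(P1, v1) -> 18. No state change.
Op 7: write(P1, v1, 180). refcount(pp1)=1 -> write in place. 3 ppages; refcounts: pp0:2 pp1:1 pp2:1
Op 8: write(P0, v0, 128). refcount(pp0)=2>1 -> COPY to pp3. 4 ppages; refcounts: pp0:1 pp1:1 pp2:1 pp3:1
Op 9: write(P0, v0, 134). refcount(pp3)=1 -> write in place. 4 ppages; refcounts: pp0:1 pp1:1 pp2:1 pp3:1
Op 10: fork(P1) -> P2. 4 ppages; refcounts: pp0:2 pp1:2 pp2:1 pp3:1

yes no no no yes no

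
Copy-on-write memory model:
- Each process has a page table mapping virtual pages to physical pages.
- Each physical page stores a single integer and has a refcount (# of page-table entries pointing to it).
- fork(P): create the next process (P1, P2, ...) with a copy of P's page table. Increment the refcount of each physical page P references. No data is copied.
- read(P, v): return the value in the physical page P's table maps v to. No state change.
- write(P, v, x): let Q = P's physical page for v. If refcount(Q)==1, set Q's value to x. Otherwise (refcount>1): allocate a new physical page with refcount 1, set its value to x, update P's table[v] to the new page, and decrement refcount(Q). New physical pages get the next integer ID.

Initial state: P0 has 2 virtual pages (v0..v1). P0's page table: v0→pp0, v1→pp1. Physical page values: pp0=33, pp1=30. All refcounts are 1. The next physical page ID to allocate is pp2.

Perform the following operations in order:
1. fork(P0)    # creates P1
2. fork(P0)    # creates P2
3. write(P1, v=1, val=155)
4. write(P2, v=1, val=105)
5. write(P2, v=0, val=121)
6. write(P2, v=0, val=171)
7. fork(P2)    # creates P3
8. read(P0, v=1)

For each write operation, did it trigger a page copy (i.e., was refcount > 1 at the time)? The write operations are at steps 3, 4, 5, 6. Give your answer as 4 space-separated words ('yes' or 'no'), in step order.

Op 1: fork(P0) -> P1. 2 ppages; refcounts: pp0:2 pp1:2
Op 2: fork(P0) -> P2. 2 ppages; refcounts: pp0:3 pp1:3
Op 3: write(P1, v1, 155). refcount(pp1)=3>1 -> COPY to pp2. 3 ppages; refcounts: pp0:3 pp1:2 pp2:1
Op 4: write(P2, v1, 105). refcount(pp1)=2>1 -> COPY to pp3. 4 ppages; refcounts: pp0:3 pp1:1 pp2:1 pp3:1
Op 5: write(P2, v0, 121). refcount(pp0)=3>1 -> COPY to pp4. 5 ppages; refcounts: pp0:2 pp1:1 pp2:1 pp3:1 pp4:1
Op 6: write(P2, v0, 171). refcount(pp4)=1 -> write in place. 5 ppages; refcounts: pp0:2 pp1:1 pp2:1 pp3:1 pp4:1
Op 7: fork(P2) -> P3. 5 ppages; refcounts: pp0:2 pp1:1 pp2:1 pp3:2 pp4:2
Op 8: read(P0, v1) -> 30. No state change.

yes yes yes no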